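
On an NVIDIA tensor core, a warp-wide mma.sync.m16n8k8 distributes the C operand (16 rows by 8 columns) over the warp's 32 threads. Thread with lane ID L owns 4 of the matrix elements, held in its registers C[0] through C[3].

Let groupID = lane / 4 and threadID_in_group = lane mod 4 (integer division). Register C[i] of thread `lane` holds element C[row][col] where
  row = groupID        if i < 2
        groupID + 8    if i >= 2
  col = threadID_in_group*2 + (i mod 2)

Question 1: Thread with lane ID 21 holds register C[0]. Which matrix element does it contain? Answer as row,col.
lane 21: gr=5 (21/4), th=1 (21%4)
i=0: r=5+0=5, c=1*2+0=2

5,2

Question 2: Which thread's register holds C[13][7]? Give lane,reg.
r: 13->gid=5,r8=1  c: 7->tid=3,i&1=1
L=5*4+3=23  i=1*2+1=3

23,3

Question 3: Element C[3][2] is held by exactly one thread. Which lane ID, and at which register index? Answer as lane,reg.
r=3->g=3,rb=0  c=2->t=1,b0=0
L=3*4+1=13  i=0*2+0=0

13,0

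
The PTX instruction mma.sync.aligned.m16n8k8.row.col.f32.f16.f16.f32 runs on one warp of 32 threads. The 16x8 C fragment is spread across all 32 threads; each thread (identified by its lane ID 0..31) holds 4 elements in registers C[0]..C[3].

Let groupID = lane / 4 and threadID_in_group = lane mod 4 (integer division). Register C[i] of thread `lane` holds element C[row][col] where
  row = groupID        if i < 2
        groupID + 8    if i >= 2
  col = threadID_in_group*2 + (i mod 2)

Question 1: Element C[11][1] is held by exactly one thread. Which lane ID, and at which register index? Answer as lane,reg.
r=11→G=3,rhi=1  c=1→T=0,p=1
L=3*4+0=12  i=1*2+1=3

12,3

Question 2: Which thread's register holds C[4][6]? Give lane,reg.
19,0

r:4=>grp=4,rB=0  c:6=>tig=3,lo=0
L=4*4+3=19  i=0*2+0=0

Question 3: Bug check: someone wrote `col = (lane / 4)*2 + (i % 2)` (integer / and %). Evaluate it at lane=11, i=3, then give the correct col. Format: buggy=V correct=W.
`(lane / 4)*2 + (i % 2)`[11,3]->5
L=11->gid=11>>2=2, tid=11&3=3
[3]->row 2+8=10  col 3·2+1=7
col: 5 vs 7

buggy=5 correct=7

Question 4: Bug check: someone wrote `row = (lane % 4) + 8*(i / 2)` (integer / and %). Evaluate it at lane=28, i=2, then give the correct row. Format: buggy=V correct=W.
buggy=8 correct=15

`(lane % 4) + 8*(i / 2)`[28,2]->8
lane 28->28/4=7, 28 mod 4=0
i=2  r:7+8->15  c:2·0+0->0
row: 8 vs 15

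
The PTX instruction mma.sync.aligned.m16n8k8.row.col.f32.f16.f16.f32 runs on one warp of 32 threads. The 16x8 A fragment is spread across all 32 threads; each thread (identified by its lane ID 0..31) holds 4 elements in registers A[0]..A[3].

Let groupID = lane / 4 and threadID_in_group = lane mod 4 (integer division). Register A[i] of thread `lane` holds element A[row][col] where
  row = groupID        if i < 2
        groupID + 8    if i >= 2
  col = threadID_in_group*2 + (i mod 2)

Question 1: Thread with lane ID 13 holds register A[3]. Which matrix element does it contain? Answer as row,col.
11,3

L=13=>grp=13>>2=3, tig=13&3=1
[3]=>row 3+8=11  col 1·2+1=3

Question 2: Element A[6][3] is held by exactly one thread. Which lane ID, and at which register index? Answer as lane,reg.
r=6->g=6,rb=0  c=3->t=1,b0=1
L=6*4+1=25  i=0*2+1=1

25,1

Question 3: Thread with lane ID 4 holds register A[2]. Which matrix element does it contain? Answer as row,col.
9,0

4: g=1,t=0
[2] (1+8,0*2+0) = (9,0)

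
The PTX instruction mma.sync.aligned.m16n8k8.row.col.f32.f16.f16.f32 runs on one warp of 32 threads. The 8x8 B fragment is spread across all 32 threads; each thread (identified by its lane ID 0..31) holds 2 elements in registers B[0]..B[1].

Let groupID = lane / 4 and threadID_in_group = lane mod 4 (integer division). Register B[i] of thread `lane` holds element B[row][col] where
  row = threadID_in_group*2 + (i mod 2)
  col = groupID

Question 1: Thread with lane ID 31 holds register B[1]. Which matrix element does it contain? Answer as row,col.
7,7

31: g=7,t=3
[1] (3*2+1,7) = (7,7)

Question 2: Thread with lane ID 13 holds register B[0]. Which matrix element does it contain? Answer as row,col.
13: g=3,t=1
[0] (1*2+0,3) = (2,3)

2,3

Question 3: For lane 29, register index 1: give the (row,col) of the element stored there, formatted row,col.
lane 29->29/4=7, 29 mod 4=1
i=1  r:2·1+1->3  c:7

3,7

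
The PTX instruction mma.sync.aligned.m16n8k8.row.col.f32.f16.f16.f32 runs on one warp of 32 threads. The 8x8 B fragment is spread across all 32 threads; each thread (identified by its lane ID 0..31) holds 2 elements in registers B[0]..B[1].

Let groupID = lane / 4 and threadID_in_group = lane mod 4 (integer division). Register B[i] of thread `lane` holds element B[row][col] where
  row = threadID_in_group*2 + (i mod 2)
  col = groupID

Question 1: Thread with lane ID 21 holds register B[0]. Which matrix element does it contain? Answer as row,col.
2,5

lane 21: gid=5 (21/4), tid=1 (21%4)
i=0: r=1*2+0=2, c=gid=5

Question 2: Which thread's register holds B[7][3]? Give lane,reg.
c=3⇒gr=3  r=7⇒th=3,odd=1
L=3*4+3=15  i=1=1

15,1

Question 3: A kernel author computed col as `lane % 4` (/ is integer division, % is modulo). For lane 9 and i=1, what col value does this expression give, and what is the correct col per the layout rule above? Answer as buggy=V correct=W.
`lane % 4`[9,1]=>1
lane 9=>9/4=2, 9 mod 4=1
i=1  r:2·1+1=>3  c:2
col: 1 vs 2

buggy=1 correct=2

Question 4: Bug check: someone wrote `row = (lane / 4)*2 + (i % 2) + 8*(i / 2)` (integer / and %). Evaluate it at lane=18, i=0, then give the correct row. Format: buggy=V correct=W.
`(lane / 4)*2 + (i % 2) + 8*(i / 2)`[18,0]⇒8
lane 18⇒18/4=4, 18 mod 4=2
i=0  r:2·2+0⇒4  c:4
row: 8 vs 4

buggy=8 correct=4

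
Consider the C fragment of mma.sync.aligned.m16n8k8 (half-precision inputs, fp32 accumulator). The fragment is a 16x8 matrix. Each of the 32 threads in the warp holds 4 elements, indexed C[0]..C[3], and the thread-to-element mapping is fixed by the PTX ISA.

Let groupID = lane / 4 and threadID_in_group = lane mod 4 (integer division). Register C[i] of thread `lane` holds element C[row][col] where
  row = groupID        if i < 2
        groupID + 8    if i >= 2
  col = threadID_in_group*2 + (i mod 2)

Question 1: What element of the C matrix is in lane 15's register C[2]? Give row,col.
lane 15->15/4=3, 15 mod 4=3
i=2  r:3+8->11  c:2·3+0->6

11,6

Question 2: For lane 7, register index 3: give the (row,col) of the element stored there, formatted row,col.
lane 7: grp=1 (7/4), tig=3 (7%4)
i=3: r=1+8=9, c=3*2+1=7

9,7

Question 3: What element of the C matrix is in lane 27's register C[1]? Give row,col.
6,7

L=27=>grp=27>>2=6, tig=27&3=3
[1]=>row 6+0=6  col 3·2+1=7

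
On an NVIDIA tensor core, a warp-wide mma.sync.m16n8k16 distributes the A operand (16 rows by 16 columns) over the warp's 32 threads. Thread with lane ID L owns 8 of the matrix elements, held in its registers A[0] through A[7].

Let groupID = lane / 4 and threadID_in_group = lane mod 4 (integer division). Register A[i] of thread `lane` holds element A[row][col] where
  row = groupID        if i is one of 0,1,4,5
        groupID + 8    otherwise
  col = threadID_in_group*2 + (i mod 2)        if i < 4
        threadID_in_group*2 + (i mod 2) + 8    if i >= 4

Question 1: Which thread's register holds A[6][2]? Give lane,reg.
r:6=>grp=6,rB=0  c:2=>cB=0,tig=1,lo=0
L=6*4+1=25  i=0*4+0*2+0=0

25,0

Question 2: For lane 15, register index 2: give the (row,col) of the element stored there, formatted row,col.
L=15→G=15>>2=3, T=15&3=3
[2]→row 3+8=11  col 3·2+0+0=6

11,6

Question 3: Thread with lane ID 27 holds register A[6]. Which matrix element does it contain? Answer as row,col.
14,14

27: gid=6,tid=3
[6] (6+8,3*2+0+8) = (14,14)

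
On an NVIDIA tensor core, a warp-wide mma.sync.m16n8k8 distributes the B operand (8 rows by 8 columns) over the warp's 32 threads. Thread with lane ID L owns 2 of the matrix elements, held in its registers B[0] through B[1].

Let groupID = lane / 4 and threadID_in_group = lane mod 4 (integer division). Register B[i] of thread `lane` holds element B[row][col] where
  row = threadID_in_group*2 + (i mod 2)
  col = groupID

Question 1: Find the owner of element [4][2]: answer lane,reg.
10,0

c:2=>grp=2  r:4=>tig=2,lo=0
L=2*4+2=10  i=0=0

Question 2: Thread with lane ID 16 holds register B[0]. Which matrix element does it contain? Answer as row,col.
0,4

L=16=>grp=16>>2=4, tig=16&3=0
[0]=>row 0·2+0=0  col grp=4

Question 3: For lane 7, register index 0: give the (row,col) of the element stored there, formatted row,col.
6,1

L=7->g=7>>2=1, t=7&3=3
[0]->row 3·2+0=6  col g=1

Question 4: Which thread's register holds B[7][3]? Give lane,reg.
15,1

c: 3->gid=3  r: 7->tid=3,i&1=1
L=3*4+3=15  i=1=1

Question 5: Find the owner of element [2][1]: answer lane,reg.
5,0

c=1→G=1  r=2→T=1,p=0
L=1*4+1=5  i=0=0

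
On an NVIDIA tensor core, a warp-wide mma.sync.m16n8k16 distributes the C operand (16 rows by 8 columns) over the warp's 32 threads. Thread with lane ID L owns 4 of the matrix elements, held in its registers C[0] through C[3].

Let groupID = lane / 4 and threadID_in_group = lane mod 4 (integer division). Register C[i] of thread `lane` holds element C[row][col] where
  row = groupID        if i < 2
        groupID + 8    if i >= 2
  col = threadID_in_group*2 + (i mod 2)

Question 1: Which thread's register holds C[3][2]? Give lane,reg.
r=3->g=3,rb=0  c=2->t=1,b0=0
L=3*4+1=13  i=0*2+0=0

13,0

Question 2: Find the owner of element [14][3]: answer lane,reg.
25,3

r=14⇒gr=6,Rb=1  c=3⇒th=1,odd=1
L=6*4+1=25  i=1*2+1=3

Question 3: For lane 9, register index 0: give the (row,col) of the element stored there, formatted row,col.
lane 9: G=2 (9/4), T=1 (9%4)
i=0: r=2+0=2, c=1*2+0=2

2,2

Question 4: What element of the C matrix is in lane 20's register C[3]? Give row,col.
lane 20→20/4=5, 20 mod 4=0
i=3  r:5+8→13  c:2·0+1→1

13,1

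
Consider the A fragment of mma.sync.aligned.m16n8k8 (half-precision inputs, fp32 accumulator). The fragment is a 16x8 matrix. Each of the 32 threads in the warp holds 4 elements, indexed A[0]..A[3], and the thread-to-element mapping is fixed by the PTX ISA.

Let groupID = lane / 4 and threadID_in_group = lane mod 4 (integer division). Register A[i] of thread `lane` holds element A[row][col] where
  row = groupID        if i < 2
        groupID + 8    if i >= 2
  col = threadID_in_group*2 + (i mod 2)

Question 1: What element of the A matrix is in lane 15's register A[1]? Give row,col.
3,7

L=15->gid=15>>2=3, tid=15&3=3
[1]->row 3+0=3  col 3·2+1=7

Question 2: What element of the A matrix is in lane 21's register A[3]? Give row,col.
lane 21->21/4=5, 21 mod 4=1
i=3  r:5+8->13  c:2·1+1->3

13,3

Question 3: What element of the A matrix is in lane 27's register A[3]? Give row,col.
14,7

lane 27=>27/4=6, 27 mod 4=3
i=3  r:6+8=>14  c:2·3+1=>7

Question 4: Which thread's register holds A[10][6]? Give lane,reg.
r=10→G=2,rhi=1  c=6→T=3,p=0
L=2*4+3=11  i=1*2+0=2

11,2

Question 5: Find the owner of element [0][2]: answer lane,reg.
r=0→G=0,rhi=0  c=2→T=1,p=0
L=0*4+1=1  i=0*2+0=0

1,0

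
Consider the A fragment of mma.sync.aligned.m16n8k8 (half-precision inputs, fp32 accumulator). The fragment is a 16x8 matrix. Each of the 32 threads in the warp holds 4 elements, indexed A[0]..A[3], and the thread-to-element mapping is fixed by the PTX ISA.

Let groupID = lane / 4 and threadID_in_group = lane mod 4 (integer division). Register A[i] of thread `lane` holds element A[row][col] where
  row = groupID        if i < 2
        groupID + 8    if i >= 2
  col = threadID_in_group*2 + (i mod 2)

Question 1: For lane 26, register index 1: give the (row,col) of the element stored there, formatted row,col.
L=26→G=26>>2=6, T=26&3=2
[1]→row 6+0=6  col 2·2+1=5

6,5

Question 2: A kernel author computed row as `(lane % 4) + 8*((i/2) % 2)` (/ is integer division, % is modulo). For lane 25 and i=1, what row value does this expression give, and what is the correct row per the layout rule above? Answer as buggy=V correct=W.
buggy=1 correct=6

`(lane % 4) + 8*((i/2) % 2)`[25,1]->1
lane 25: gid=6 (25/4), tid=1 (25%4)
i=1: r=6+0=6, c=1*2+1=3
row: 1 vs 6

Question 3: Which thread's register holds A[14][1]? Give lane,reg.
24,3

r: 14->gid=6,r8=1  c: 1->tid=0,i&1=1
L=6*4+0=24  i=1*2+1=3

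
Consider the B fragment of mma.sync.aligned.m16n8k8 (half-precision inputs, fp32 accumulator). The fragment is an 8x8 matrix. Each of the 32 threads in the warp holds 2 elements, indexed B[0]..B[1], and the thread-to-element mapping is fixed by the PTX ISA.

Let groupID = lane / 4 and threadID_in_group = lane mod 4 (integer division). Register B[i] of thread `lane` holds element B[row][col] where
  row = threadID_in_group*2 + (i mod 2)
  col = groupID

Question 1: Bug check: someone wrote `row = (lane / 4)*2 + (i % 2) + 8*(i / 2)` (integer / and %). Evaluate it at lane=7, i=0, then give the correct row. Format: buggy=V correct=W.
buggy=2 correct=6

`(lane / 4)*2 + (i % 2) + 8*(i / 2)`[7,0]⇒2
lane 7⇒7/4=1, 7 mod 4=3
i=0  r:2·3+0⇒6  c:1
row: 2 vs 6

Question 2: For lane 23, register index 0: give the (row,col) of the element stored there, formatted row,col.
lane 23: G=5 (23/4), T=3 (23%4)
i=0: r=3*2+0=6, c=G=5

6,5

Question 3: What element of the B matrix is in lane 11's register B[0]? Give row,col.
11: gid=2,tid=3
[0] (3*2+0,2) = (6,2)

6,2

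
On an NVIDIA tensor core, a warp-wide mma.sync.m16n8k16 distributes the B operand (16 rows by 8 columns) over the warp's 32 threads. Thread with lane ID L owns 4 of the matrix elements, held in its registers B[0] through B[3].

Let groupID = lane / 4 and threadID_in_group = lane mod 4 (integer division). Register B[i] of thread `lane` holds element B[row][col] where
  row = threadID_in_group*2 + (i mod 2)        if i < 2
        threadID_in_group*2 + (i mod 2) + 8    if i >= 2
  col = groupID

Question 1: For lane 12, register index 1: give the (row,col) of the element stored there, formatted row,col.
1,3

lane 12→12/4=3, 12 mod 4=0
i=1  r:2·0+1+0→1  c:3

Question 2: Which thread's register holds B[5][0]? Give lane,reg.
2,1

c:0=>grp=0  r:5=>rB=0,tig=2,lo=1
L=0*4+2=2  i=0*2+1=1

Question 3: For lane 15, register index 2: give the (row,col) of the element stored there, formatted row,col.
14,3

lane 15->15/4=3, 15 mod 4=3
i=2  r:2·3+0+8->14  c:3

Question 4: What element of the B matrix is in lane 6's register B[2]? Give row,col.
12,1

6: grp=1,tig=2
[2] (2*2+0+8,1) = (12,1)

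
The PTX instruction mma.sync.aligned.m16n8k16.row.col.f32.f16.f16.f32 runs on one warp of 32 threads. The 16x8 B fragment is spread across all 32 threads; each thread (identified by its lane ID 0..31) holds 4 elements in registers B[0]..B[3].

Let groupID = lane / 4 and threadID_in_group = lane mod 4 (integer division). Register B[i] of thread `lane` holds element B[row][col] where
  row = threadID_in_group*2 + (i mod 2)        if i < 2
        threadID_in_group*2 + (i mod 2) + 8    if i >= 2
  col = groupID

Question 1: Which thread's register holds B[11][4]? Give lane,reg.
c:4=>grp=4  r:11=>rB=1,tig=1,lo=1
L=4*4+1=17  i=1*2+1=3

17,3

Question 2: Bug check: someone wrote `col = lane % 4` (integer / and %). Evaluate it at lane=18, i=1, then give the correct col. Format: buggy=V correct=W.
buggy=2 correct=4

`lane % 4`[18,1]⇒2
lane 18⇒18/4=4, 18 mod 4=2
i=1  r:2·2+1+0⇒5  c:4
col: 2 vs 4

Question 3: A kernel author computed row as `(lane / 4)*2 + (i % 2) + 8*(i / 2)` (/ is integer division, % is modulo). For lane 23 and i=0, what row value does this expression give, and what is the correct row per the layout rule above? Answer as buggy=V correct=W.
buggy=10 correct=6

`(lane / 4)*2 + (i % 2) + 8*(i / 2)`[23,0]=>10
23: grp=5,tig=3
[0] (3*2+0+0,5) = (6,5)
row: 10 vs 6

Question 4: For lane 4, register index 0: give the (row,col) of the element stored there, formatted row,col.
L=4=>grp=4>>2=1, tig=4&3=0
[0]=>row 0·2+0+0=0  col grp=1

0,1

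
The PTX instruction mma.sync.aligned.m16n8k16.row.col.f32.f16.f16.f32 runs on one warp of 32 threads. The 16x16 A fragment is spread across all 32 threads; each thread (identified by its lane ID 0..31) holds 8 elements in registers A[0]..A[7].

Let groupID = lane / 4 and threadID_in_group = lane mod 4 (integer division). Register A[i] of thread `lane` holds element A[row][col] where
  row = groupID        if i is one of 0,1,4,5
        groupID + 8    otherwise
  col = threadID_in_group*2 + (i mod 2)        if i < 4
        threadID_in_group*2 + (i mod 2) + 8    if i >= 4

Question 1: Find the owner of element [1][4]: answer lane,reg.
r=1⇒gr=1,Rb=0  c=4⇒Cb=0,th=2,odd=0
L=1*4+2=6  i=0*4+0*2+0=0

6,0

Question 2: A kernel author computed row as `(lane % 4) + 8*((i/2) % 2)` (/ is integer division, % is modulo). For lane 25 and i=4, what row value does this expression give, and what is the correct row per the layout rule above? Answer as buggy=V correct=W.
`(lane % 4) + 8*((i/2) % 2)`[25,4]→1
lane 25→25/4=6, 25 mod 4=1
i=4  r:6+0→6  c:2·1+0+8→10
row: 1 vs 6

buggy=1 correct=6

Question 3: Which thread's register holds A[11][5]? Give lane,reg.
14,3

r=11->g=3,rb=1  c=5->cb=0,t=2,b0=1
L=3*4+2=14  i=0*4+1*2+1=3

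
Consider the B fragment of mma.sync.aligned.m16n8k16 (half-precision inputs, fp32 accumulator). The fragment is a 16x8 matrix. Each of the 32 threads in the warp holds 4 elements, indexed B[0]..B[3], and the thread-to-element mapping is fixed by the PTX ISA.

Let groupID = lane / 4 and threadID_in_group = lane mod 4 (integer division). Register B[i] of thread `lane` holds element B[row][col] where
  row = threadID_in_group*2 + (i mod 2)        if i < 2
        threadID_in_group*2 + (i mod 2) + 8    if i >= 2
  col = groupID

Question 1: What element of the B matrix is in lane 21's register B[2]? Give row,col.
10,5

lane 21: grp=5 (21/4), tig=1 (21%4)
i=2: r=1*2+0+8=10, c=grp=5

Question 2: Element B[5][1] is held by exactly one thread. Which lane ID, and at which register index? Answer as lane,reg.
6,1

c:1=>grp=1  r:5=>rB=0,tig=2,lo=1
L=1*4+2=6  i=0*2+1=1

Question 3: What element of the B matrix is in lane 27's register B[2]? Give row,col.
14,6

L=27->g=27>>2=6, t=27&3=3
[2]->row 3·2+0+8=14  col g=6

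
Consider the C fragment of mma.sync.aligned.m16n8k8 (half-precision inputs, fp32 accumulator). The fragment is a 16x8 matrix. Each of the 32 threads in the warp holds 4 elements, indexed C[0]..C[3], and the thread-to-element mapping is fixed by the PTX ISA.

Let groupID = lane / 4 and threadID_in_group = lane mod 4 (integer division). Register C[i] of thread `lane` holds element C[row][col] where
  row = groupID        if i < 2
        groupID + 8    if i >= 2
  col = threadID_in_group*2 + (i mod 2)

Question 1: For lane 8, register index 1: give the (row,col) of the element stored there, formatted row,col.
2,1

L=8->g=8>>2=2, t=8&3=0
[1]->row 2+0=2  col 0·2+1=1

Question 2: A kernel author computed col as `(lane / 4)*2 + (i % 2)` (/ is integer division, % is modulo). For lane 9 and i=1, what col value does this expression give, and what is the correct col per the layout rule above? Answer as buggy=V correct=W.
buggy=5 correct=3

`(lane / 4)*2 + (i % 2)`[9,1]→5
lane 9: G=2 (9/4), T=1 (9%4)
i=1: r=2+0=2, c=1*2+1=3
col: 5 vs 3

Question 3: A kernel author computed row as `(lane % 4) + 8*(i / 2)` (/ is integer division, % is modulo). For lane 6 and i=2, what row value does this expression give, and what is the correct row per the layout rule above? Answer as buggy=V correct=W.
`(lane % 4) + 8*(i / 2)`[6,2]→10
L=6→G=6>>2=1, T=6&3=2
[2]→row 1+8=9  col 2·2+0=4
row: 10 vs 9

buggy=10 correct=9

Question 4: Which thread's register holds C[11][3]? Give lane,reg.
r=11→G=3,rhi=1  c=3→T=1,p=1
L=3*4+1=13  i=1*2+1=3

13,3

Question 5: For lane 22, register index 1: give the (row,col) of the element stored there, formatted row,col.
5,5

lane 22⇒22/4=5, 22 mod 4=2
i=1  r:5+0⇒5  c:2·2+1⇒5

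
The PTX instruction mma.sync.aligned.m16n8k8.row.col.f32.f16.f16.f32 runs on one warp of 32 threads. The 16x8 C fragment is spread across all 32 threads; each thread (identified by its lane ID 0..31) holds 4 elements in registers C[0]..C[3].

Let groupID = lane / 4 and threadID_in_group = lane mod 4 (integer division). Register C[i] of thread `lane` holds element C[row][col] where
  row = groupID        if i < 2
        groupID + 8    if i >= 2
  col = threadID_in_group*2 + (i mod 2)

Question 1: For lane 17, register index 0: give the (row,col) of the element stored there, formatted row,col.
4,2

lane 17⇒17/4=4, 17 mod 4=1
i=0  r:4+0⇒4  c:2·1+0⇒2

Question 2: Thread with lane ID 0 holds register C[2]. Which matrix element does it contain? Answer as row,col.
8,0

0: gr=0,th=0
[2] (0+8,0*2+0) = (8,0)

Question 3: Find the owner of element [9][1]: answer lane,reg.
4,3

r:9=>grp=1,rB=1  c:1=>tig=0,lo=1
L=1*4+0=4  i=1*2+1=3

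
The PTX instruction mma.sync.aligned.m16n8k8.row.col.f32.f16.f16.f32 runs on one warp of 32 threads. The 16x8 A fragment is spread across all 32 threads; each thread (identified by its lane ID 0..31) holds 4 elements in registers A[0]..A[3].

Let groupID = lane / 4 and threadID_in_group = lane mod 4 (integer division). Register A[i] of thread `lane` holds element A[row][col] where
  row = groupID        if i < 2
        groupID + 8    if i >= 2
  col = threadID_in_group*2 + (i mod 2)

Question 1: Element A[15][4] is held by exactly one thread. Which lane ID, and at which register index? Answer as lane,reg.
r:15=>grp=7,rB=1  c:4=>tig=2,lo=0
L=7*4+2=30  i=1*2+0=2

30,2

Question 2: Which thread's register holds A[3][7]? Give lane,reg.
r=3⇒gr=3,Rb=0  c=7⇒th=3,odd=1
L=3*4+3=15  i=0*2+1=1

15,1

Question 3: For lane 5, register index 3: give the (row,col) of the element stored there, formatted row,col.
9,3

L=5->gid=5>>2=1, tid=5&3=1
[3]->row 1+8=9  col 1·2+1=3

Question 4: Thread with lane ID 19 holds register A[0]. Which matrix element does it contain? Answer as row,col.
lane 19: g=4 (19/4), t=3 (19%4)
i=0: r=4+0=4, c=3*2+0=6

4,6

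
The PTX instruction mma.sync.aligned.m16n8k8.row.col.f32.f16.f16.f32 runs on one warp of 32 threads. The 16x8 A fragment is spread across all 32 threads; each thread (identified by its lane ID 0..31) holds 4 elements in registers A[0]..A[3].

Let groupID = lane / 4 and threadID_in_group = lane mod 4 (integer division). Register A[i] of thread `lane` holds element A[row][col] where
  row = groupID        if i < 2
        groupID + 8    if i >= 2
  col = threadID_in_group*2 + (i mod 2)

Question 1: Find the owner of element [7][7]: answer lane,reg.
r=7→G=7,rhi=0  c=7→T=3,p=1
L=7*4+3=31  i=0*2+1=1

31,1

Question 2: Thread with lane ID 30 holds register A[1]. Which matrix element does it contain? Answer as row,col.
30: g=7,t=2
[1] (7+0,2*2+1) = (7,5)

7,5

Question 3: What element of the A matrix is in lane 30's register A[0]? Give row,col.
7,4

lane 30: g=7 (30/4), t=2 (30%4)
i=0: r=7+0=7, c=2*2+0=4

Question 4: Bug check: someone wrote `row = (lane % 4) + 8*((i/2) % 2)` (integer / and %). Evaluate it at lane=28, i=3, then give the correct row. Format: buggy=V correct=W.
`(lane % 4) + 8*((i/2) % 2)`[28,3]⇒8
lane 28: gr=7 (28/4), th=0 (28%4)
i=3: r=7+8=15, c=0*2+1=1
row: 8 vs 15

buggy=8 correct=15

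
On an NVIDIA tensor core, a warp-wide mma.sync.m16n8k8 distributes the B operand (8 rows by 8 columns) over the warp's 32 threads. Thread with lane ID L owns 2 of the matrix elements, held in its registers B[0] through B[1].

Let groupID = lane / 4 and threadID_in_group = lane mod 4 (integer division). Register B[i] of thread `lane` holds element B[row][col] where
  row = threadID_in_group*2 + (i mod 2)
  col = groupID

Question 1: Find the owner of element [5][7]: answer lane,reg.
30,1

c=7->g=7  r=5->t=2,b0=1
L=7*4+2=30  i=1=1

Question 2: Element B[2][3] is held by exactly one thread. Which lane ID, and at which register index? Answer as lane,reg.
c:3=>grp=3  r:2=>tig=1,lo=0
L=3*4+1=13  i=0=0

13,0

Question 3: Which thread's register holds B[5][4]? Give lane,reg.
18,1

c:4=>grp=4  r:5=>tig=2,lo=1
L=4*4+2=18  i=1=1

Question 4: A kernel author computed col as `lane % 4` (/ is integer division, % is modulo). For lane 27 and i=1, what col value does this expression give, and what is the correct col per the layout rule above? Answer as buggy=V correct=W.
`lane % 4`[27,1]⇒3
L=27⇒gr=27>>2=6, th=27&3=3
[1]⇒row 3·2+1=7  col gr=6
col: 3 vs 6

buggy=3 correct=6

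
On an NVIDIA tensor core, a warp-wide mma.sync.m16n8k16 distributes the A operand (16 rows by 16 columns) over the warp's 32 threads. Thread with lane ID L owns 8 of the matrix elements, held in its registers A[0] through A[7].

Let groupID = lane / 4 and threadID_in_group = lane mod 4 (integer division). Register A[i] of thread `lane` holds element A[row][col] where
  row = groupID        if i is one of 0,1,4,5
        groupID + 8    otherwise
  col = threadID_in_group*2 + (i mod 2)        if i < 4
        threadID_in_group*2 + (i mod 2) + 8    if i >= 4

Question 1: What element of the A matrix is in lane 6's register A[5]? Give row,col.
lane 6: grp=1 (6/4), tig=2 (6%4)
i=5: r=1+0=1, c=2*2+1+8=13

1,13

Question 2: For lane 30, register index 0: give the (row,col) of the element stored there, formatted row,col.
7,4

30: gr=7,th=2
[0] (7+0,2*2+0+0) = (7,4)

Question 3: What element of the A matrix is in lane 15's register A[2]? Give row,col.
11,6

lane 15: gid=3 (15/4), tid=3 (15%4)
i=2: r=3+8=11, c=3*2+0+0=6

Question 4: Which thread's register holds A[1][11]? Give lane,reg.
r=1⇒gr=1,Rb=0  c=11⇒Cb=1,th=1,odd=1
L=1*4+1=5  i=1*4+0*2+1=5

5,5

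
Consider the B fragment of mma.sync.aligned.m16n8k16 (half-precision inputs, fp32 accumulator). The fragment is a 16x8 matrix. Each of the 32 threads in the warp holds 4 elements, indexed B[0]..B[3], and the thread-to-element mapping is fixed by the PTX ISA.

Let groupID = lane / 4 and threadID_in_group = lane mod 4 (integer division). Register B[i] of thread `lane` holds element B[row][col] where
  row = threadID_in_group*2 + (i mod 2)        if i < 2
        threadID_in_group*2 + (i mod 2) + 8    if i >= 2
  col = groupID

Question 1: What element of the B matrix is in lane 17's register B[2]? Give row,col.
10,4

17: gid=4,tid=1
[2] (1*2+0+8,4) = (10,4)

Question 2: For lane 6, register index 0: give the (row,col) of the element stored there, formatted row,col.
L=6⇒gr=6>>2=1, th=6&3=2
[0]⇒row 2·2+0+0=4  col gr=1

4,1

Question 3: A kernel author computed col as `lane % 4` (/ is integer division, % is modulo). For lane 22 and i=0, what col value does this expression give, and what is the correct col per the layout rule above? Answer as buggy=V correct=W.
`lane % 4`[22,0]=>2
L=22=>grp=22>>2=5, tig=22&3=2
[0]=>row 2·2+0+0=4  col grp=5
col: 2 vs 5

buggy=2 correct=5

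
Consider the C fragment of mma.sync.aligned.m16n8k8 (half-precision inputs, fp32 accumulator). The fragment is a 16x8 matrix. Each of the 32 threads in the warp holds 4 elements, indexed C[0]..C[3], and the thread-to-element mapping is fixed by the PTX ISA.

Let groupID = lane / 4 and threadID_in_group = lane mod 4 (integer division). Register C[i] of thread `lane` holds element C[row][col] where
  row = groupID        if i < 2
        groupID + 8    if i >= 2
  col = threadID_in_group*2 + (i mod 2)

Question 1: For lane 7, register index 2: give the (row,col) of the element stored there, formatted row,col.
7: grp=1,tig=3
[2] (1+8,3*2+0) = (9,6)

9,6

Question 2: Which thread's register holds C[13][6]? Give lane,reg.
23,2

r=13→G=5,rhi=1  c=6→T=3,p=0
L=5*4+3=23  i=1*2+0=2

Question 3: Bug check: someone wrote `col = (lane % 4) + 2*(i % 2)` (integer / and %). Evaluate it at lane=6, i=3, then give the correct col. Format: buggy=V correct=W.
buggy=4 correct=5

`(lane % 4) + 2*(i % 2)`[6,3]→4
6: G=1,T=2
[3] (1+8,2*2+1) = (9,5)
col: 4 vs 5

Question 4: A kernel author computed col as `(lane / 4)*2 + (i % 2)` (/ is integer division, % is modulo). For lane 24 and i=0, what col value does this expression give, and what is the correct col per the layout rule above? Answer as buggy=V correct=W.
`(lane / 4)*2 + (i % 2)`[24,0]⇒12
L=24⇒gr=24>>2=6, th=24&3=0
[0]⇒row 6+0=6  col 0·2+0=0
col: 12 vs 0

buggy=12 correct=0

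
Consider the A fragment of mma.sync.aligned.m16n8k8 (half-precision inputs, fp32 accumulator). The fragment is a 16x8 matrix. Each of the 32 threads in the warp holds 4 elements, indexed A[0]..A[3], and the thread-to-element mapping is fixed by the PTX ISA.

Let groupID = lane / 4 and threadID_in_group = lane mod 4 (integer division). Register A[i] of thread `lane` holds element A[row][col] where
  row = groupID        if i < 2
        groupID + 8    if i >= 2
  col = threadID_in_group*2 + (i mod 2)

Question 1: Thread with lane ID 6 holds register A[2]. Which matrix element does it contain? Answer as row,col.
9,4

6: gr=1,th=2
[2] (1+8,2*2+0) = (9,4)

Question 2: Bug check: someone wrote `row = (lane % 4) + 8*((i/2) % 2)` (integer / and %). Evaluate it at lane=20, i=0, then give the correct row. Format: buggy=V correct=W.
`(lane % 4) + 8*((i/2) % 2)`[20,0]=>0
lane 20=>20/4=5, 20 mod 4=0
i=0  r:5+0=>5  c:2·0+0=>0
row: 0 vs 5

buggy=0 correct=5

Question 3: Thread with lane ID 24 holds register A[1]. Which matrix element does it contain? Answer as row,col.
lane 24: G=6 (24/4), T=0 (24%4)
i=1: r=6+0=6, c=0*2+1=1

6,1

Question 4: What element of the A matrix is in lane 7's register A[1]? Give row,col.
1,7

7: G=1,T=3
[1] (1+0,3*2+1) = (1,7)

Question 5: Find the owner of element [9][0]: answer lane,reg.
4,2

r=9⇒gr=1,Rb=1  c=0⇒th=0,odd=0
L=1*4+0=4  i=1*2+0=2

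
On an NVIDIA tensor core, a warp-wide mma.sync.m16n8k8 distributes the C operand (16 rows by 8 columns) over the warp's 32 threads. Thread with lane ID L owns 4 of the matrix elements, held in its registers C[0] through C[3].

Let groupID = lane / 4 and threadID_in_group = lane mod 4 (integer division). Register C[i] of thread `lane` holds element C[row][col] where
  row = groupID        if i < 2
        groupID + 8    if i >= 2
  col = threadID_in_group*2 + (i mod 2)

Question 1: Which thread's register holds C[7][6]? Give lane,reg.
r=7⇒gr=7,Rb=0  c=6⇒th=3,odd=0
L=7*4+3=31  i=0*2+0=0

31,0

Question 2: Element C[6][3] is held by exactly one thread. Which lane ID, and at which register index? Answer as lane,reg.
25,1

r: 6->gid=6,r8=0  c: 3->tid=1,i&1=1
L=6*4+1=25  i=0*2+1=1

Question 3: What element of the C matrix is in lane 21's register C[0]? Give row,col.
lane 21→21/4=5, 21 mod 4=1
i=0  r:5+0→5  c:2·1+0→2

5,2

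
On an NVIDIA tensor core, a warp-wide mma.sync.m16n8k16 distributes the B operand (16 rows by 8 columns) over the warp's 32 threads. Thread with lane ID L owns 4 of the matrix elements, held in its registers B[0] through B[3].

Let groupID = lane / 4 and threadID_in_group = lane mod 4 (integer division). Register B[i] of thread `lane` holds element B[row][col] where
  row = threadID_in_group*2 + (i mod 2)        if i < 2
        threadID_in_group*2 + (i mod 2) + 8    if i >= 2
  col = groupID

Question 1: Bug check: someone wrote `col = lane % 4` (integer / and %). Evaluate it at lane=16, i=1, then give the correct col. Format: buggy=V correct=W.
buggy=0 correct=4

`lane % 4`[16,1]=>0
L=16=>grp=16>>2=4, tig=16&3=0
[1]=>row 0·2+1+0=1  col grp=4
col: 0 vs 4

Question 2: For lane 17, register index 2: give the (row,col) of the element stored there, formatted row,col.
17: gid=4,tid=1
[2] (1*2+0+8,4) = (10,4)

10,4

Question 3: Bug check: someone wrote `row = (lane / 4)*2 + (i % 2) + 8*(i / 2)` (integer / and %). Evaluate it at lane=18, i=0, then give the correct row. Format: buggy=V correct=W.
`(lane / 4)*2 + (i % 2) + 8*(i / 2)`[18,0]→8
L=18→G=18>>2=4, T=18&3=2
[0]→row 2·2+0+0=4  col G=4
row: 8 vs 4

buggy=8 correct=4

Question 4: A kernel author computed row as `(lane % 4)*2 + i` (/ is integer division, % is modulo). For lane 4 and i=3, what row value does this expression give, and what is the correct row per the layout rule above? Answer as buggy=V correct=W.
`(lane % 4)*2 + i`[4,3]⇒3
lane 4: gr=1 (4/4), th=0 (4%4)
i=3: r=0*2+1+8=9, c=gr=1
row: 3 vs 9

buggy=3 correct=9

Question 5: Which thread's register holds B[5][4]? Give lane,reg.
c:4=>grp=4  r:5=>rB=0,tig=2,lo=1
L=4*4+2=18  i=0*2+1=1

18,1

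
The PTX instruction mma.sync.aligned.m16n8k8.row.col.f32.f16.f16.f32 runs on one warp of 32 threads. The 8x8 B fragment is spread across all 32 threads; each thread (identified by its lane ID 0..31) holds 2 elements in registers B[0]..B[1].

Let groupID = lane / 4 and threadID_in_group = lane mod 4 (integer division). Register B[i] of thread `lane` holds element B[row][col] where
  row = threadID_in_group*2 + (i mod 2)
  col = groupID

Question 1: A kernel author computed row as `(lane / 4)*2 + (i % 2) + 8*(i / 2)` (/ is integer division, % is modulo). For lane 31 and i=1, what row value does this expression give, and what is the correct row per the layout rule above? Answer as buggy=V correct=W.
buggy=15 correct=7

`(lane / 4)*2 + (i % 2) + 8*(i / 2)`[31,1]⇒15
lane 31: gr=7 (31/4), th=3 (31%4)
i=1: r=3*2+1=7, c=gr=7
row: 15 vs 7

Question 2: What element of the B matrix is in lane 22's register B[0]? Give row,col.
22: G=5,T=2
[0] (2*2+0,5) = (4,5)

4,5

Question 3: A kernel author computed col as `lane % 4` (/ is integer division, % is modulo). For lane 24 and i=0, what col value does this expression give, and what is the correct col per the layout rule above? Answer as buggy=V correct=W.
`lane % 4`[24,0]=>0
lane 24=>24/4=6, 24 mod 4=0
i=0  r:2·0+0=>0  c:6
col: 0 vs 6

buggy=0 correct=6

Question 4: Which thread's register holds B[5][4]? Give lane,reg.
c=4⇒gr=4  r=5⇒th=2,odd=1
L=4*4+2=18  i=1=1

18,1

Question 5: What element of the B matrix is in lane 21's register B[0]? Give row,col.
2,5

L=21->g=21>>2=5, t=21&3=1
[0]->row 1·2+0=2  col g=5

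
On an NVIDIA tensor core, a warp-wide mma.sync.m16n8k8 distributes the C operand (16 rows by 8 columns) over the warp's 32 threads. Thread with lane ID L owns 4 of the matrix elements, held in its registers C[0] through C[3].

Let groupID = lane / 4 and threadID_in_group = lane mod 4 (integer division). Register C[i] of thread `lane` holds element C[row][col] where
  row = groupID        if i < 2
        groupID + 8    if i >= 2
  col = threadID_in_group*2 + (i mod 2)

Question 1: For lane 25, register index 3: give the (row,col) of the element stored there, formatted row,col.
14,3

25: g=6,t=1
[3] (6+8,1*2+1) = (14,3)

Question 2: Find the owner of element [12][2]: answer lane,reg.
17,2

r=12→G=4,rhi=1  c=2→T=1,p=0
L=4*4+1=17  i=1*2+0=2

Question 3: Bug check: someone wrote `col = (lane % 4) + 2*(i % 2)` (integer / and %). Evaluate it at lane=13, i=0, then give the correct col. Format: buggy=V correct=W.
`(lane % 4) + 2*(i % 2)`[13,0]->1
L=13->gid=13>>2=3, tid=13&3=1
[0]->row 3+0=3  col 1·2+0=2
col: 1 vs 2

buggy=1 correct=2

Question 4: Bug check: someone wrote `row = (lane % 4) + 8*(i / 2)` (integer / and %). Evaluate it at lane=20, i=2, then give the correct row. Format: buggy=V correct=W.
buggy=8 correct=13

`(lane % 4) + 8*(i / 2)`[20,2]->8
20: g=5,t=0
[2] (5+8,0*2+0) = (13,0)
row: 8 vs 13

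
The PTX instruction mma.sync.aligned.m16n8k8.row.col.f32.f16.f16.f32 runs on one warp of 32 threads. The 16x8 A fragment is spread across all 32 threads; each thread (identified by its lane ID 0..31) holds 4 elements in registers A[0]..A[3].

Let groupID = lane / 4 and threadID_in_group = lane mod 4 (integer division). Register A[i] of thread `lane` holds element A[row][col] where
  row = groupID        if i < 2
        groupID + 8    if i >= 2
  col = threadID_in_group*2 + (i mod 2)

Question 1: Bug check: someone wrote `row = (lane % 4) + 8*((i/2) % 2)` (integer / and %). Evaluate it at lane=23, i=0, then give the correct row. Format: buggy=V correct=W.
buggy=3 correct=5

`(lane % 4) + 8*((i/2) % 2)`[23,0]⇒3
lane 23⇒23/4=5, 23 mod 4=3
i=0  r:5+0⇒5  c:2·3+0⇒6
row: 3 vs 5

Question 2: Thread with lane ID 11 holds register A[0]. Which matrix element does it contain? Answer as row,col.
2,6

L=11=>grp=11>>2=2, tig=11&3=3
[0]=>row 2+0=2  col 3·2+0=6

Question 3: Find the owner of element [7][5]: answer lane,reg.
30,1

r=7⇒gr=7,Rb=0  c=5⇒th=2,odd=1
L=7*4+2=30  i=0*2+1=1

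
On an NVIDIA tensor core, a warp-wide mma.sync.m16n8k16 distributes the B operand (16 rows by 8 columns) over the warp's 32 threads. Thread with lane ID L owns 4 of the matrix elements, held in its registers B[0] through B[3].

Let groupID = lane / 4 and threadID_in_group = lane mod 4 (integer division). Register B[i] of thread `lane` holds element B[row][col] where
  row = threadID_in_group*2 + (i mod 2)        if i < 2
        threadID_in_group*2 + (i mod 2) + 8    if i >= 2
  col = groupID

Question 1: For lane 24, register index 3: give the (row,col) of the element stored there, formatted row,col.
9,6

lane 24->24/4=6, 24 mod 4=0
i=3  r:2·0+1+8->9  c:6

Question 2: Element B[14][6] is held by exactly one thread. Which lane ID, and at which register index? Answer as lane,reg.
27,2

c=6⇒gr=6  r=14⇒Rb=1,th=3,odd=0
L=6*4+3=27  i=1*2+0=2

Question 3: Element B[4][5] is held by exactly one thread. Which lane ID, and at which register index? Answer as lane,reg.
22,0

c=5⇒gr=5  r=4⇒Rb=0,th=2,odd=0
L=5*4+2=22  i=0*2+0=0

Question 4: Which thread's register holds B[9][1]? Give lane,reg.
c=1⇒gr=1  r=9⇒Rb=1,th=0,odd=1
L=1*4+0=4  i=1*2+1=3

4,3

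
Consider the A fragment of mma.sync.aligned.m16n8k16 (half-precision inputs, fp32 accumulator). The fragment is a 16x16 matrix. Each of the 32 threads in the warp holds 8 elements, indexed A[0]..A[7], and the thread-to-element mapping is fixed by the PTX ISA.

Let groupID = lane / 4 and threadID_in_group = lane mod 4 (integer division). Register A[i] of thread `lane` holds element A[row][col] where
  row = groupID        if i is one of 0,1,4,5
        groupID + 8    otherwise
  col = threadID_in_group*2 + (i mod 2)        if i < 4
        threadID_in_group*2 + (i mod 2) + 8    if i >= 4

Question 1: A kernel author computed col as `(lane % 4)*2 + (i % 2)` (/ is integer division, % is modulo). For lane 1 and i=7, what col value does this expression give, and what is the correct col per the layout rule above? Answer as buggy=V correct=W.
`(lane % 4)*2 + (i % 2)`[1,7]->3
L=1->gid=1>>2=0, tid=1&3=1
[7]->row 0+8=8  col 1·2+1+8=11
col: 3 vs 11

buggy=3 correct=11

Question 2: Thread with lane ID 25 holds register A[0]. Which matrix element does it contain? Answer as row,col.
L=25->g=25>>2=6, t=25&3=1
[0]->row 6+0=6  col 1·2+0+0=2

6,2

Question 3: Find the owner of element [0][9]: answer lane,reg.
0,5

r:0=>grp=0,rB=0  c:9=>cB=1,tig=0,lo=1
L=0*4+0=0  i=1*4+0*2+1=5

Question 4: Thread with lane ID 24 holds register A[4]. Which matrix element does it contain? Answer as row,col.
6,8

lane 24=>24/4=6, 24 mod 4=0
i=4  r:6+0=>6  c:2·0+0+8=>8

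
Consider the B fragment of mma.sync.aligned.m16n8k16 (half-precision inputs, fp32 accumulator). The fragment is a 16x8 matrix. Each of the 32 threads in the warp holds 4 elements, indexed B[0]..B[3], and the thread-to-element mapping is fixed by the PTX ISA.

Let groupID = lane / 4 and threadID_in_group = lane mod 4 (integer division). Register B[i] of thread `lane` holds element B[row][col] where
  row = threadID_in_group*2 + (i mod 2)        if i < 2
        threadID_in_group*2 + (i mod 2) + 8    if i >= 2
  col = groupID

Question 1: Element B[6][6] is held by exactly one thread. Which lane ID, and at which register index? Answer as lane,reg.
27,0

c=6⇒gr=6  r=6⇒Rb=0,th=3,odd=0
L=6*4+3=27  i=0*2+0=0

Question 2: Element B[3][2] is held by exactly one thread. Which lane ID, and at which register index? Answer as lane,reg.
9,1

c:2=>grp=2  r:3=>rB=0,tig=1,lo=1
L=2*4+1=9  i=0*2+1=1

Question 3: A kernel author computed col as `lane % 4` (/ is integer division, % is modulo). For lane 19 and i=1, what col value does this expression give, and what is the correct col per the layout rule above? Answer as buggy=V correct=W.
buggy=3 correct=4

`lane % 4`[19,1]⇒3
lane 19: gr=4 (19/4), th=3 (19%4)
i=1: r=3*2+1+0=7, c=gr=4
col: 3 vs 4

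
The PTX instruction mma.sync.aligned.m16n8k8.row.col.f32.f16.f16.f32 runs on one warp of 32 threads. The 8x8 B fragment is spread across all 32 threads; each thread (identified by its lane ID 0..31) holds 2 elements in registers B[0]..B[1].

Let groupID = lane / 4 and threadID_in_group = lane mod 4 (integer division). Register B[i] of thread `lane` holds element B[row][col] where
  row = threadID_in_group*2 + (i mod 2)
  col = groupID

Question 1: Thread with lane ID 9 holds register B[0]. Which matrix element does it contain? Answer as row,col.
9: g=2,t=1
[0] (1*2+0,2) = (2,2)

2,2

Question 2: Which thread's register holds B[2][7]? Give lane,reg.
29,0

c:7=>grp=7  r:2=>tig=1,lo=0
L=7*4+1=29  i=0=0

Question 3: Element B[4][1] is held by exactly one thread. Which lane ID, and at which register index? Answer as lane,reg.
c: 1->gid=1  r: 4->tid=2,i&1=0
L=1*4+2=6  i=0=0

6,0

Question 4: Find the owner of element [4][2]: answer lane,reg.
c=2⇒gr=2  r=4⇒th=2,odd=0
L=2*4+2=10  i=0=0

10,0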